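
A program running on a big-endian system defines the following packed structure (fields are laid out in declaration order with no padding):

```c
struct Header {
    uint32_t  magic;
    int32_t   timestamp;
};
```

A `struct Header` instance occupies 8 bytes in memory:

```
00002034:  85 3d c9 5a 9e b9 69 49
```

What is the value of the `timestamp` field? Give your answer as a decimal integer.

`timestamp` follows `magic` (4 bytes), so it starts at byte offset 4 and occupies 4 bytes.
Bytes at offsets 4..7: 9E B9 69 49.
Big-endian: lowest address holds the most-significant byte.
The bytes are already most-significant first: 0x9EB96949.
Top bit is set, so as a signed 32-bit value this is 0x9EB96949 − 2^32 = -1632016055.

-1632016055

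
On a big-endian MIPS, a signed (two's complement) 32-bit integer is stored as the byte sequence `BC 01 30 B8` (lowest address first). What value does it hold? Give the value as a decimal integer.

-1140772680

In big-endian order the high byte comes first in memory.
The bytes are already most-significant first: 0xBC0130B8.
Top bit is set, so as a signed 32-bit value this is 0xBC0130B8 − 2^32 = -1140772680.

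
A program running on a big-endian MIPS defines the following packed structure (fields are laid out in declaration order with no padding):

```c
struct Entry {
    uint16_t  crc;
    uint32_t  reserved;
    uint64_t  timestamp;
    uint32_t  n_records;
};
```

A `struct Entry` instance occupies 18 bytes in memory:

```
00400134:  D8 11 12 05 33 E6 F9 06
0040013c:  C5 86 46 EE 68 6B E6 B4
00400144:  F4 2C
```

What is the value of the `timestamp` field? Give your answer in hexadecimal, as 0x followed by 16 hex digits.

`timestamp` follows `crc` (2 B), `reserved` (4 B), so it starts at offset 2 + 4 = 6 and occupies 8 bytes.
Bytes at offsets 6..13: F9 06 C5 86 46 EE 68 6B.
Big-endian: lowest address holds the most-significant byte.
The bytes are already most-significant first: 0xF906C58646EE686B.

0xF906C58646EE686B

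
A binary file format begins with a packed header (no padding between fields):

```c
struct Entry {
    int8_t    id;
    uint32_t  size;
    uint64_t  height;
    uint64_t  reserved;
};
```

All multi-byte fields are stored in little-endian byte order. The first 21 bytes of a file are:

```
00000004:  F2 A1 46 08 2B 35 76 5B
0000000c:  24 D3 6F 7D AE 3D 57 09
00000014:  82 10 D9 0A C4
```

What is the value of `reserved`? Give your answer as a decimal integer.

14126341846125336381

`reserved` follows `id` (1 B), `size` (4 B), `height` (8 B), so it starts at offset 1 + 4 + 8 = 13 and occupies 8 bytes.
Bytes at offsets 13..20: 3D 57 09 82 10 D9 0A C4.
In little-endian order the low byte comes first in memory.
Reassemble most-significant byte first: C4 0A D9 10 82 09 57 3D → 0xC40AD9108209573D.
0xC40AD9108209573D = 14126341846125336381.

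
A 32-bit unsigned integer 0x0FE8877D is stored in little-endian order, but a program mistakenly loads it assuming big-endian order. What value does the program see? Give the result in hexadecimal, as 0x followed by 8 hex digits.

Stored little-endian, the bytes at ascending addresses are 7D 87 E8 0F.
Read back as big-endian, the last byte is least significant, giving 0x7D87E80F.

0x7D87E80F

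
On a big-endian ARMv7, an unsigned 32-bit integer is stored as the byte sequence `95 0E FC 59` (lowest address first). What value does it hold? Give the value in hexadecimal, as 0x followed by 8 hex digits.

0x950EFC59

Big-endian: lowest address holds the most-significant byte.
The bytes are already most-significant first: 0x950EFC59.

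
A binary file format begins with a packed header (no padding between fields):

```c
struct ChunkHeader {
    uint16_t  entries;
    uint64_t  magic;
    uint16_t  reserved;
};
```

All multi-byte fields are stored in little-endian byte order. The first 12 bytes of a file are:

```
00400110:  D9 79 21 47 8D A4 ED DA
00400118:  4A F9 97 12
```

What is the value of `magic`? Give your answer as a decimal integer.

`magic` follows `entries` (2 bytes), so it starts at byte offset 2 and occupies 8 bytes.
Bytes at offsets 2..9: 21 47 8D A4 ED DA 4A F9.
Little-endian stores the least-significant byte at the lowest address.
Reassemble most-significant byte first: F9 4A DA ED A4 8D 47 21 → 0xF94ADAEDA48D4721.
0xF94ADAEDA48D4721 = 17963410777923471137.

17963410777923471137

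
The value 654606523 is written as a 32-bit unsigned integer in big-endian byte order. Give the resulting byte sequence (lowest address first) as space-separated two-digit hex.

654606523 in hexadecimal, padded to 32 bits, is 0x270480BB.
Split into bytes (most-significant first): 27 04 80 BB.
Big-endian stores the most-significant byte at the lowest address.
So the memory order matches the most-significant-first order: 27 04 80 BB.

27 04 80 BB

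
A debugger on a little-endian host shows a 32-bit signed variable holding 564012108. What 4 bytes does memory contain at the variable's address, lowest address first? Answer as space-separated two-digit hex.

4C 24 9E 21

564012108 in hexadecimal, padded to 32 bits, is 0x219E244C.
Split into bytes (most-significant first): 21 9E 24 4C.
Little-endian: lowest address holds the least-significant byte.
So at ascending addresses the bytes are 4C 24 9E 21.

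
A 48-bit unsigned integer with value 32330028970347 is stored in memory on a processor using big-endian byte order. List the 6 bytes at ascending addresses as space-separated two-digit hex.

32330028970347 in hexadecimal, padded to 48 bits, is 0x1D676BE4716B.
Split into bytes (most-significant first): 1D 67 6B E4 71 6B.
In big-endian order the high byte comes first in memory.
So the memory order matches the most-significant-first order: 1D 67 6B E4 71 6B.

1D 67 6B E4 71 6B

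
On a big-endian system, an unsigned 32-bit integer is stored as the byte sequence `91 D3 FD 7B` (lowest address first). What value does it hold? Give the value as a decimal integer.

2446589307

Big-endian: lowest address holds the most-significant byte.
The bytes are already most-significant first: 0x91D3FD7B.
0x91D3FD7B = 2446589307.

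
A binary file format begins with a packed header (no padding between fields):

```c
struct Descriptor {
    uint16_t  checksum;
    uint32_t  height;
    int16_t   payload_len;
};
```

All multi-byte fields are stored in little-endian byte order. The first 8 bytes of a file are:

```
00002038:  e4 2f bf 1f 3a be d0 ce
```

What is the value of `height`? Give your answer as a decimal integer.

3191480255

`height` follows `checksum` (2 bytes), so it starts at byte offset 2 and occupies 4 bytes.
Bytes at offsets 2..5: BF 1F 3A BE.
Little-endian: lowest address holds the least-significant byte.
Reassemble most-significant byte first: BE 3A 1F BF → 0xBE3A1FBF.
0xBE3A1FBF = 3191480255.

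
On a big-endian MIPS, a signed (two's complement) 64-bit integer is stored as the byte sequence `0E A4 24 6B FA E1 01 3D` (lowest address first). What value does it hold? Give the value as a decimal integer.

Big-endian: lowest address holds the most-significant byte.
The bytes are already most-significant first: 0x0EA4246BFAE1013D.
0x0EA4246BFAE1013D = 1055008258900689213.

1055008258900689213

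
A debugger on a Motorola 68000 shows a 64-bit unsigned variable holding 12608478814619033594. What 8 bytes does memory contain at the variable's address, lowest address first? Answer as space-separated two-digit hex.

12608478814619033594 in hexadecimal, padded to 64 bits, is 0xAEFA50ADE767DFFA.
Split into bytes (most-significant first): AE FA 50 AD E7 67 DF FA.
Big-endian: lowest address holds the most-significant byte.
So the memory order matches the most-significant-first order: AE FA 50 AD E7 67 DF FA.

AE FA 50 AD E7 67 DF FA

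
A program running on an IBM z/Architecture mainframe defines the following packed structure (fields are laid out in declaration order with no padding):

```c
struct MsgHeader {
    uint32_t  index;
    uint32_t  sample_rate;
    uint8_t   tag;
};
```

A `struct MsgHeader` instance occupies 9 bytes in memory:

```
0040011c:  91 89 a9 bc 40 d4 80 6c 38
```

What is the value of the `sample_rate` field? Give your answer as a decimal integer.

1087668332

`sample_rate` follows `index` (4 bytes), so it starts at byte offset 4 and occupies 4 bytes.
Bytes at offsets 4..7: 40 D4 80 6C.
Big-endian stores the most-significant byte at the lowest address.
The bytes are already most-significant first: 0x40D4806C.
0x40D4806C = 1087668332.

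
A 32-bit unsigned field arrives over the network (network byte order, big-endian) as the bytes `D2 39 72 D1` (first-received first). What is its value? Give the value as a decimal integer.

Big-endian stores the most-significant byte at the lowest address.
The bytes are already most-significant first: 0xD23972D1.
0xD23972D1 = 3526980305.

3526980305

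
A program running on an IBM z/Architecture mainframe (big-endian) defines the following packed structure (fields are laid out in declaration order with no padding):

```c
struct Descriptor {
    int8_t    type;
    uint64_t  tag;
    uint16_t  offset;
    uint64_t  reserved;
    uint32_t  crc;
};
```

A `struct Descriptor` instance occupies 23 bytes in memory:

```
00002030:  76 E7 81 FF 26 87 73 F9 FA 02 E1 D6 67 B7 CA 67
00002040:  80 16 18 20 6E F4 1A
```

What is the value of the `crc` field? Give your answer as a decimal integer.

544142362

`crc` follows `type` (1 B), `tag` (8 B), `offset` (2 B), `reserved` (8 B), so it starts at offset 1 + 8 + 2 + 8 = 19 and occupies 4 bytes.
Bytes at offsets 19..22: 20 6E F4 1A.
Big-endian stores the most-significant byte at the lowest address.
The bytes are already most-significant first: 0x206EF41A.
0x206EF41A = 544142362.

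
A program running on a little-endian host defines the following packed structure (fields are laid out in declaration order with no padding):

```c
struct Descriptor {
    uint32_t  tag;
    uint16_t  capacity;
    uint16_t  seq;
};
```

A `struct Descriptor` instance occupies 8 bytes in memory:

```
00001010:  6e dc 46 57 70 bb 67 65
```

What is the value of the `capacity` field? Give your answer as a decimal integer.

`capacity` follows `tag` (4 bytes), so it starts at byte offset 4 and occupies 2 bytes.
Bytes at offsets 4..5: 70 BB.
Little-endian stores the least-significant byte at the lowest address.
Reassemble most-significant byte first: BB 70 → 0xBB70.
0xBB70 = 47984.

47984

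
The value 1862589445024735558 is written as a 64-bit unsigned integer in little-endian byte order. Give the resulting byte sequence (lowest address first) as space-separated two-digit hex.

1862589445024735558 in hexadecimal, padded to 64 bits, is 0x19D93F3B59176146.
Split into bytes (most-significant first): 19 D9 3F 3B 59 17 61 46.
Little-endian: lowest address holds the least-significant byte.
So at ascending addresses the bytes are 46 61 17 59 3B 3F D9 19.

46 61 17 59 3B 3F D9 19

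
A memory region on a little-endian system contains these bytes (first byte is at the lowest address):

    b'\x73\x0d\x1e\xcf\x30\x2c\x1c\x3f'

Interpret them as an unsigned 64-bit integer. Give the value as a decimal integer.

4547558311882263923

Little-endian stores the least-significant byte at the lowest address.
Reassemble most-significant byte first: 3F 1C 2C 30 CF 1E 0D 73 → 0x3F1C2C30CF1E0D73.
0x3F1C2C30CF1E0D73 = 4547558311882263923.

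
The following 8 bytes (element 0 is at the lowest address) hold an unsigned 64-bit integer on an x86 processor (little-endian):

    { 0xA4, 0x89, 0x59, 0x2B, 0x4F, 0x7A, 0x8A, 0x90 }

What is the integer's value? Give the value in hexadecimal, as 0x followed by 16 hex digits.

In little-endian order the low byte comes first in memory.
Reassemble most-significant byte first: 90 8A 7A 4F 2B 59 89 A4 → 0x908A7A4F2B5989A4.

0x908A7A4F2B5989A4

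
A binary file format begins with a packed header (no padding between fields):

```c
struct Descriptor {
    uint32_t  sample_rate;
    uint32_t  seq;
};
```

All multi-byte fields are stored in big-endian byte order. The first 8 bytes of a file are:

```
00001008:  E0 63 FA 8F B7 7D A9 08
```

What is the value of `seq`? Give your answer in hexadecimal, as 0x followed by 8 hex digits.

`seq` follows `sample_rate` (4 bytes), so it starts at byte offset 4 and occupies 4 bytes.
Bytes at offsets 4..7: B7 7D A9 08.
Big-endian: lowest address holds the most-significant byte.
The bytes are already most-significant first: 0xB77DA908.

0xB77DA908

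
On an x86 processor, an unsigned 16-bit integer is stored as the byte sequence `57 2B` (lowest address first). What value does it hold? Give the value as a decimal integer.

Little-endian stores the least-significant byte at the lowest address.
Reassemble most-significant byte first: 2B 57 → 0x2B57.
0x2B57 = 11095.

11095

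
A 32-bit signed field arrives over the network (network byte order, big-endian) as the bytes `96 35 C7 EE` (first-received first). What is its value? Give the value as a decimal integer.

-1774860306

Big-endian stores the most-significant byte at the lowest address.
The bytes are already most-significant first: 0x9635C7EE.
Top bit is set, so as a signed 32-bit value this is 0x9635C7EE − 2^32 = -1774860306.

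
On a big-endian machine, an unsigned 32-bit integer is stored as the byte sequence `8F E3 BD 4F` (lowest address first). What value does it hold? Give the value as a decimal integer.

2414067023

In big-endian order the high byte comes first in memory.
The bytes are already most-significant first: 0x8FE3BD4F.
0x8FE3BD4F = 2414067023.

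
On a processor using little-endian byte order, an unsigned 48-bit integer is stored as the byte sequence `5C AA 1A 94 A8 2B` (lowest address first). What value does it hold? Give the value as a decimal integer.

Little-endian: lowest address holds the least-significant byte.
Reassemble most-significant byte first: 2B A8 94 1A AA 5C → 0x2BA8941AAA5C.
0x2BA8941AAA5C = 48003039275612.

48003039275612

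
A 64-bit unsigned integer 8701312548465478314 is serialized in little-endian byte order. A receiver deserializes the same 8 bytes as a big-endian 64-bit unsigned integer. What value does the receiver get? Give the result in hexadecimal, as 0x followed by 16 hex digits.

0xAA0AEF4AA945C178

8701312548465478314 in 64-bit hexadecimal is 0x78C145A94AEF0AAA.
Stored little-endian, the bytes at ascending addresses are AA 0A EF 4A A9 45 C1 78.
Read back as big-endian, the last byte is least significant, giving 0xAA0AEF4AA945C178.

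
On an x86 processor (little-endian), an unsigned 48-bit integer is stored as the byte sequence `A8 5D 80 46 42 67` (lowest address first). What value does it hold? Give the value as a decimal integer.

113534348320168

Little-endian stores the least-significant byte at the lowest address.
Reassemble most-significant byte first: 67 42 46 80 5D A8 → 0x674246805DA8.
0x674246805DA8 = 113534348320168.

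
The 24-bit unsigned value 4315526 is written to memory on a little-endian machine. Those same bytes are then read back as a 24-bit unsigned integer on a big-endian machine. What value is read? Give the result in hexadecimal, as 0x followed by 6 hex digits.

4315526 in 24-bit hexadecimal is 0x41D986.
Stored little-endian, the bytes at ascending addresses are 86 D9 41.
Read back as big-endian, the last byte is least significant, giving 0x86D941.

0x86D941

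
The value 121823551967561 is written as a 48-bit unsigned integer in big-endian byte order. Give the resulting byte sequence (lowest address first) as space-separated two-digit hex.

6E CC 41 8A 51 49

121823551967561 in hexadecimal, padded to 48 bits, is 0x6ECC418A5149.
Split into bytes (most-significant first): 6E CC 41 8A 51 49.
In big-endian order the high byte comes first in memory.
So the memory order matches the most-significant-first order: 6E CC 41 8A 51 49.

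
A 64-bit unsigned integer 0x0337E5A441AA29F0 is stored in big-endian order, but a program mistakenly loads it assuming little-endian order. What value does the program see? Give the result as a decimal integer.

Stored big-endian, the bytes at ascending addresses are 03 37 E5 A4 41 AA 29 F0.
Read back as little-endian, the first byte is least significant, giving 0xF029AA41A4E53703.
0xF029AA41A4E53703 = 17305550242063922947.

17305550242063922947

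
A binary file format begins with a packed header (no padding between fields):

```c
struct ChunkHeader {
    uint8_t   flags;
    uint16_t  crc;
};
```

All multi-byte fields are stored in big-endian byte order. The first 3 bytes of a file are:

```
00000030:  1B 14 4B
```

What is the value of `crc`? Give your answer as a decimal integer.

`crc` follows `flags` (1 byte), so it starts at byte offset 1 and occupies 2 bytes.
Bytes at offsets 1..2: 14 4B.
In big-endian order the high byte comes first in memory.
The bytes are already most-significant first: 0x144B.
0x144B = 5195.

5195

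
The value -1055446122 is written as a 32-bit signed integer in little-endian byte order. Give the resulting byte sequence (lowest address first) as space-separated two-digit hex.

96 2B 17 C1

Two's complement of -1055446122 in 32 bits: 1055446122 = 0x3EE8D46A; invert → 0xC1172B95; add 1 → 0xC1172B96.
Split into bytes (most-significant first): C1 17 2B 96.
Little-endian stores the least-significant byte at the lowest address.
So at ascending addresses the bytes are 96 2B 17 C1.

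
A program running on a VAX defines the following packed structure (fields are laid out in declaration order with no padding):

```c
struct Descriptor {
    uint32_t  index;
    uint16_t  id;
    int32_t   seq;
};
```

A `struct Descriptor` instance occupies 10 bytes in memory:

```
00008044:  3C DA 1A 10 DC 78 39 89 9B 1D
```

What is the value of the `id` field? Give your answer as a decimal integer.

30940

`id` follows `index` (4 bytes), so it starts at byte offset 4 and occupies 2 bytes.
Bytes at offsets 4..5: DC 78.
In little-endian order the low byte comes first in memory.
Reassemble most-significant byte first: 78 DC → 0x78DC.
0x78DC = 30940.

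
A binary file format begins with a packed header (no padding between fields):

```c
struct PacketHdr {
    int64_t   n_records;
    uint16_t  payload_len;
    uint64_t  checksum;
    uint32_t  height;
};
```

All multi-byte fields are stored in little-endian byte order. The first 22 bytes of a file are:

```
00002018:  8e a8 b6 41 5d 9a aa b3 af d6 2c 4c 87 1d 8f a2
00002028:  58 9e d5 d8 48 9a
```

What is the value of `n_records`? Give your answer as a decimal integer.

-5500414269554513778

`n_records` is the first field, at byte offset 0, occupying 8 bytes.
Bytes at offsets 0..7: 8E A8 B6 41 5D 9A AA B3.
Little-endian stores the least-significant byte at the lowest address.
Reassemble most-significant byte first: B3 AA 9A 5D 41 B6 A8 8E → 0xB3AA9A5D41B6A88E.
Top bit is set, so as a signed 64-bit value this is 0xB3AA9A5D41B6A88E − 2^64 = -5500414269554513778.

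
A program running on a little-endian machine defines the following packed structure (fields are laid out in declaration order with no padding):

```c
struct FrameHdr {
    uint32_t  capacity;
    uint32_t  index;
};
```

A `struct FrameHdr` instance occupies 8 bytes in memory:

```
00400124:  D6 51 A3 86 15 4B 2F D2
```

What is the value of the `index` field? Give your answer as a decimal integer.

3526314773

`index` follows `capacity` (4 bytes), so it starts at byte offset 4 and occupies 4 bytes.
Bytes at offsets 4..7: 15 4B 2F D2.
Little-endian: lowest address holds the least-significant byte.
Reassemble most-significant byte first: D2 2F 4B 15 → 0xD22F4B15.
0xD22F4B15 = 3526314773.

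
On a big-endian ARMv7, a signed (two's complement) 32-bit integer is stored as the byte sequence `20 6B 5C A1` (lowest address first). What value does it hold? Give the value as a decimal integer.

In big-endian order the high byte comes first in memory.
The bytes are already most-significant first: 0x206B5CA1.
0x206B5CA1 = 543906977.

543906977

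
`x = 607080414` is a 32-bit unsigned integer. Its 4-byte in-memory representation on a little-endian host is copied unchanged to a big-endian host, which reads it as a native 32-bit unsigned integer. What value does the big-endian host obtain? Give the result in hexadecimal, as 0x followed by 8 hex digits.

0xDE4F2F24

607080414 in 32-bit hexadecimal is 0x242F4FDE.
Stored little-endian, the bytes at ascending addresses are DE 4F 2F 24.
Read back as big-endian, the last byte is least significant, giving 0xDE4F2F24.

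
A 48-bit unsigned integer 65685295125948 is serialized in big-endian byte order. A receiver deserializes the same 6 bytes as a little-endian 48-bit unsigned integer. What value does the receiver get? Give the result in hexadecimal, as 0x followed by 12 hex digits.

65685295125948 in 48-bit hexadecimal is 0x3BBD8CAED5BC.
Stored big-endian, the bytes at ascending addresses are 3B BD 8C AE D5 BC.
Read back as little-endian, the first byte is least significant, giving 0xBCD5AE8CBD3B.

0xBCD5AE8CBD3B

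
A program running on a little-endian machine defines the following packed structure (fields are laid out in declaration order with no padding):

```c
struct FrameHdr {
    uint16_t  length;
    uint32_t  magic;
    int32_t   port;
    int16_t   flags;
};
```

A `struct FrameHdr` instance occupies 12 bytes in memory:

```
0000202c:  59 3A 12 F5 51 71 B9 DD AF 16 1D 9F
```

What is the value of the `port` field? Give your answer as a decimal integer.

`port` follows `length` (2 B), `magic` (4 B), so it starts at offset 2 + 4 = 6 and occupies 4 bytes.
Bytes at offsets 6..9: B9 DD AF 16.
Little-endian: lowest address holds the least-significant byte.
Reassemble most-significant byte first: 16 AF DD B9 → 0x16AFDDB9.
0x16AFDDB9 = 380624313.

380624313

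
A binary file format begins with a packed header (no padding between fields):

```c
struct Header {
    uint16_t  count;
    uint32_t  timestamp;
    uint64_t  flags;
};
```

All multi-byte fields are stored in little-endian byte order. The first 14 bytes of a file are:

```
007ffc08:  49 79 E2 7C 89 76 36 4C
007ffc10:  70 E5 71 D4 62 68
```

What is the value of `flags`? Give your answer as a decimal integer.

7521807913307884598

`flags` follows `count` (2 B), `timestamp` (4 B), so it starts at offset 2 + 4 = 6 and occupies 8 bytes.
Bytes at offsets 6..13: 36 4C 70 E5 71 D4 62 68.
In little-endian order the low byte comes first in memory.
Reassemble most-significant byte first: 68 62 D4 71 E5 70 4C 36 → 0x6862D471E5704C36.
0x6862D471E5704C36 = 7521807913307884598.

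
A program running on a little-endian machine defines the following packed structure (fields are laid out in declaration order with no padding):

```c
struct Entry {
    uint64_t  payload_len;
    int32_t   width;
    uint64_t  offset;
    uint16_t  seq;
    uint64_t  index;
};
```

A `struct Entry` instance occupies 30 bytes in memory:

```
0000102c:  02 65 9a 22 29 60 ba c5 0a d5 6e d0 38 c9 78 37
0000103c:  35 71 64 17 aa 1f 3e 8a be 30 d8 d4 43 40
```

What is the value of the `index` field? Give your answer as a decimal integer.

`index` follows `payload_len` (8 B), `width` (4 B), `offset` (8 B), `seq` (2 B), so it starts at offset 8 + 4 + 8 + 2 = 22 and occupies 8 bytes.
Bytes at offsets 22..29: 3E 8A BE 30 D8 D4 43 40.
In little-endian order the low byte comes first in memory.
Reassemble most-significant byte first: 40 43 D4 D8 30 BE 8A 3E → 0x4043D4D830BE8A3E.
0x4043D4D830BE8A3E = 4630778866862819902.

4630778866862819902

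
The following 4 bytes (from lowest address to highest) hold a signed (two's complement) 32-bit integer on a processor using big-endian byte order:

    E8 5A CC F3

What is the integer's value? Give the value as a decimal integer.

-396702477

In big-endian order the high byte comes first in memory.
The bytes are already most-significant first: 0xE85ACCF3.
Top bit is set, so as a signed 32-bit value this is 0xE85ACCF3 − 2^32 = -396702477.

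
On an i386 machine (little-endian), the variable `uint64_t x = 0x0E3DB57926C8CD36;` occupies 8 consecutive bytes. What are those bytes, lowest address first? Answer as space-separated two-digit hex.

Split into bytes (most-significant first): 0E 3D B5 79 26 C8 CD 36.
In little-endian order the low byte comes first in memory.
So at ascending addresses the bytes are 36 CD C8 26 79 B5 3D 0E.

36 CD C8 26 79 B5 3D 0E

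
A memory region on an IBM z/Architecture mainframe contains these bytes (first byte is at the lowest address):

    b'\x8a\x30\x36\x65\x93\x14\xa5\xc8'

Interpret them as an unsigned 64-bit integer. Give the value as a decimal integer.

Big-endian: lowest address holds the most-significant byte.
The bytes are already most-significant first: 0x8A3036659314A5C8.
0x8A3036659314A5C8 = 9957518586003367368.

9957518586003367368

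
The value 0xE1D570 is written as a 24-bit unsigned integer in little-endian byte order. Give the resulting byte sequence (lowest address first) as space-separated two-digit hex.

70 D5 E1

Split into bytes (most-significant first): E1 D5 70.
In little-endian order the low byte comes first in memory.
So at ascending addresses the bytes are 70 D5 E1.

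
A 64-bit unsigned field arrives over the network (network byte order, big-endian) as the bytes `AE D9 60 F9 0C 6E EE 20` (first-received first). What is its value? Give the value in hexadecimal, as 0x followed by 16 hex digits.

0xAED960F90C6EEE20

Big-endian: lowest address holds the most-significant byte.
The bytes are already most-significant first: 0xAED960F90C6EEE20.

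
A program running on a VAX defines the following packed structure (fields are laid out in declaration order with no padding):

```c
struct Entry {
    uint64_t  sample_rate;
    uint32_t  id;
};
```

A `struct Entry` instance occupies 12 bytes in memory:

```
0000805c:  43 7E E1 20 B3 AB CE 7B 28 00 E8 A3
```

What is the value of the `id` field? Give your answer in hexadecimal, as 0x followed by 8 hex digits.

`id` follows `sample_rate` (8 bytes), so it starts at byte offset 8 and occupies 4 bytes.
Bytes at offsets 8..11: 28 00 E8 A3.
In little-endian order the low byte comes first in memory.
Reassemble most-significant byte first: A3 E8 00 28 → 0xA3E80028.

0xA3E80028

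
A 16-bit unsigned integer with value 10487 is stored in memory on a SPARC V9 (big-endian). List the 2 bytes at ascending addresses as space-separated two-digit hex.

10487 in hexadecimal, padded to 16 bits, is 0x28F7.
Split into bytes (most-significant first): 28 F7.
Big-endian stores the most-significant byte at the lowest address.
So the memory order matches the most-significant-first order: 28 F7.

28 F7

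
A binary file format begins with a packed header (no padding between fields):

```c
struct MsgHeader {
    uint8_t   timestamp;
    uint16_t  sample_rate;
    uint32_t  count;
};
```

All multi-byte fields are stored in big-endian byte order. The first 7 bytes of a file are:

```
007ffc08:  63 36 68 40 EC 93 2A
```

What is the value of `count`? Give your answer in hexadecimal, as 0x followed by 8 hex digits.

0x40EC932A

`count` follows `timestamp` (1 B), `sample_rate` (2 B), so it starts at offset 1 + 2 = 3 and occupies 4 bytes.
Bytes at offsets 3..6: 40 EC 93 2A.
In big-endian order the high byte comes first in memory.
The bytes are already most-significant first: 0x40EC932A.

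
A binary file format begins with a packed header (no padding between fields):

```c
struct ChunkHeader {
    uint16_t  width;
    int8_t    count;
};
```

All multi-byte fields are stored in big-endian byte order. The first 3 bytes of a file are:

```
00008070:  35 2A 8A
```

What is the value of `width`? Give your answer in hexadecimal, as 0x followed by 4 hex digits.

`width` is the first field, at byte offset 0, occupying 2 bytes.
Bytes at offsets 0..1: 35 2A.
Big-endian: lowest address holds the most-significant byte.
The bytes are already most-significant first: 0x352A.

0x352A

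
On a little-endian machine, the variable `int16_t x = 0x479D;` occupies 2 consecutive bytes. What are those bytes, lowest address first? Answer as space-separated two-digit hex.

Split into bytes (most-significant first): 47 9D.
In little-endian order the low byte comes first in memory.
So at ascending addresses the bytes are 9D 47.

9D 47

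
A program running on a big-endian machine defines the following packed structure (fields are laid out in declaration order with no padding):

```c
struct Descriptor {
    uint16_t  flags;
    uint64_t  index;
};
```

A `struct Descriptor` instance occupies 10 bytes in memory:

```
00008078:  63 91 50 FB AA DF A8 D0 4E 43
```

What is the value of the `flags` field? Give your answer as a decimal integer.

25489

`flags` is the first field, at byte offset 0, occupying 2 bytes.
Bytes at offsets 0..1: 63 91.
In big-endian order the high byte comes first in memory.
The bytes are already most-significant first: 0x6391.
0x6391 = 25489.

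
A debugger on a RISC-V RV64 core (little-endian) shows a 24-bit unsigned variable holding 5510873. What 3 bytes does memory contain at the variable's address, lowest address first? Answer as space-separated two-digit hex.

D9 16 54

5510873 in hexadecimal, padded to 24 bits, is 0x5416D9.
Split into bytes (most-significant first): 54 16 D9.
Little-endian: lowest address holds the least-significant byte.
So at ascending addresses the bytes are D9 16 54.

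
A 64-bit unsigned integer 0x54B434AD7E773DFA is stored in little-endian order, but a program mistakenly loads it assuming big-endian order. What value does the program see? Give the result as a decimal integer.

18031699869016831060

Stored little-endian, the bytes at ascending addresses are FA 3D 77 7E AD 34 B4 54.
Read back as big-endian, the last byte is least significant, giving 0xFA3D777EAD34B454.
0xFA3D777EAD34B454 = 18031699869016831060.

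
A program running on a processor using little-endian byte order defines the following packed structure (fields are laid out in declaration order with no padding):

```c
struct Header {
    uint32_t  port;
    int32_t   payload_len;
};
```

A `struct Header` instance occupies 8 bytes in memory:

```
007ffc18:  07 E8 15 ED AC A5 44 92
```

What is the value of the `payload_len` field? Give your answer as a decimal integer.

-1840994900

`payload_len` follows `port` (4 bytes), so it starts at byte offset 4 and occupies 4 bytes.
Bytes at offsets 4..7: AC A5 44 92.
Little-endian: lowest address holds the least-significant byte.
Reassemble most-significant byte first: 92 44 A5 AC → 0x9244A5AC.
Top bit is set, so as a signed 32-bit value this is 0x9244A5AC − 2^32 = -1840994900.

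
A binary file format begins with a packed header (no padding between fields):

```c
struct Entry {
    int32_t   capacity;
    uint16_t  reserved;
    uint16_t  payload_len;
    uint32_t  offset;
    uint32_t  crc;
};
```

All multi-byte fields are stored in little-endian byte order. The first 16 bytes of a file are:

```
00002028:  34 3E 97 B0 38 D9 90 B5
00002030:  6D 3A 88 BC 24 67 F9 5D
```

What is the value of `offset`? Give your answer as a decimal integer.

`offset` follows `capacity` (4 B), `reserved` (2 B), `payload_len` (2 B), so it starts at offset 4 + 2 + 2 = 8 and occupies 4 bytes.
Bytes at offsets 8..11: 6D 3A 88 BC.
In little-endian order the low byte comes first in memory.
Reassemble most-significant byte first: BC 88 3A 6D → 0xBC883A6D.
0xBC883A6D = 3163044461.

3163044461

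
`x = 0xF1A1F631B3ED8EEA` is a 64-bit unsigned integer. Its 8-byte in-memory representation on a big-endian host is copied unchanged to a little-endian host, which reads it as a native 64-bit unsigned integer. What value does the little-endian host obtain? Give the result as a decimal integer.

Stored big-endian, the bytes at ascending addresses are F1 A1 F6 31 B3 ED 8E EA.
Read back as little-endian, the first byte is least significant, giving 0xEA8EEDB331F6A1F1.
0xEA8EEDB331F6A1F1 = 16901707805461225969.

16901707805461225969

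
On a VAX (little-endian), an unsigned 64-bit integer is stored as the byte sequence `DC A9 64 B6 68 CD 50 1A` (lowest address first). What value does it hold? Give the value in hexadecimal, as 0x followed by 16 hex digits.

0x1A50CD68B664A9DC

In little-endian order the low byte comes first in memory.
Reassemble most-significant byte first: 1A 50 CD 68 B6 64 A9 DC → 0x1A50CD68B664A9DC.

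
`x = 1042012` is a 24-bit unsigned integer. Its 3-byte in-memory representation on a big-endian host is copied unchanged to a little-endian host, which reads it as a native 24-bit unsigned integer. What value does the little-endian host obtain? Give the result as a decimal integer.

6088207

1042012 in 24-bit hexadecimal is 0x0FE65C.
Stored big-endian, the bytes at ascending addresses are 0F E6 5C.
Read back as little-endian, the first byte is least significant, giving 0x5CE60F.
0x5CE60F = 6088207.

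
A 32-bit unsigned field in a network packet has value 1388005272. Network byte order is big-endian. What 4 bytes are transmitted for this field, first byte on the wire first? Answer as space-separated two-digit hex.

52 BB 47 98

1388005272 in hexadecimal, padded to 32 bits, is 0x52BB4798.
Split into bytes (most-significant first): 52 BB 47 98.
Big-endian: lowest address holds the most-significant byte.
So the memory order matches the most-significant-first order: 52 BB 47 98.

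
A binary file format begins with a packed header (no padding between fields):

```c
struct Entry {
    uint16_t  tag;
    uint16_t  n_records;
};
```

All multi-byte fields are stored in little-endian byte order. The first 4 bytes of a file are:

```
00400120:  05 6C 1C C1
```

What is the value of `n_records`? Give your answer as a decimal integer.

`n_records` follows `tag` (2 bytes), so it starts at byte offset 2 and occupies 2 bytes.
Bytes at offsets 2..3: 1C C1.
In little-endian order the low byte comes first in memory.
Reassemble most-significant byte first: C1 1C → 0xC11C.
0xC11C = 49436.

49436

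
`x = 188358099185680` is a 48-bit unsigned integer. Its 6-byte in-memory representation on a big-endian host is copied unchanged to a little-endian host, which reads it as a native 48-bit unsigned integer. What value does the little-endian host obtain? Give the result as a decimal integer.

188358099185680 in 48-bit hexadecimal is 0xAB4F8997B010.
Stored big-endian, the bytes at ascending addresses are AB 4F 89 97 B0 10.
Read back as little-endian, the first byte is least significant, giving 0x10B097894FAB.
0x10B097894FAB = 18350642646955.

18350642646955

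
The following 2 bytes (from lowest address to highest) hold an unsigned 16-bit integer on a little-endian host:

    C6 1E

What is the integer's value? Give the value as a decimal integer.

7878

Little-endian: lowest address holds the least-significant byte.
Reassemble most-significant byte first: 1E C6 → 0x1EC6.
0x1EC6 = 7878.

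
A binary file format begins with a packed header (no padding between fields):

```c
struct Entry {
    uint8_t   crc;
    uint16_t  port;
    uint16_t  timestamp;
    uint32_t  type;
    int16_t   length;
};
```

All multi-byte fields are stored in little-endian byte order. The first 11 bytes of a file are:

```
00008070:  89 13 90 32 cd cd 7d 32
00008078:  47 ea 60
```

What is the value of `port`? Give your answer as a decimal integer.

36883

`port` follows `crc` (1 byte), so it starts at byte offset 1 and occupies 2 bytes.
Bytes at offsets 1..2: 13 90.
Little-endian: lowest address holds the least-significant byte.
Reassemble most-significant byte first: 90 13 → 0x9013.
0x9013 = 36883.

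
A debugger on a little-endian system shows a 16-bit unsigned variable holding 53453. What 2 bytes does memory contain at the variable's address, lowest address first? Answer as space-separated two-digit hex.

53453 in hexadecimal, padded to 16 bits, is 0xD0CD.
Split into bytes (most-significant first): D0 CD.
Little-endian: lowest address holds the least-significant byte.
So at ascending addresses the bytes are CD D0.

CD D0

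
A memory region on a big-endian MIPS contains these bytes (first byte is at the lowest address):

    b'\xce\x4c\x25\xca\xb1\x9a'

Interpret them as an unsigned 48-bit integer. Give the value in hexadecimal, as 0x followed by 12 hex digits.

Big-endian: lowest address holds the most-significant byte.
The bytes are already most-significant first: 0xCE4C25CAB19A.

0xCE4C25CAB19A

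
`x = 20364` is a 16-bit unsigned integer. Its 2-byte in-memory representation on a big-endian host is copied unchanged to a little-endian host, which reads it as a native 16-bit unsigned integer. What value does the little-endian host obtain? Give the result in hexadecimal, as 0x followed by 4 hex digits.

0x8C4F

20364 in 16-bit hexadecimal is 0x4F8C.
Stored big-endian, the bytes at ascending addresses are 4F 8C.
Read back as little-endian, the first byte is least significant, giving 0x8C4F.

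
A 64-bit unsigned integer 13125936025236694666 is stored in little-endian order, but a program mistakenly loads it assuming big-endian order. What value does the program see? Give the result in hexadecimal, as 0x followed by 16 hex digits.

0x8A66BC5045B128B6

13125936025236694666 in 64-bit hexadecimal is 0xB628B14550BC668A.
Stored little-endian, the bytes at ascending addresses are 8A 66 BC 50 45 B1 28 B6.
Read back as big-endian, the last byte is least significant, giving 0x8A66BC5045B128B6.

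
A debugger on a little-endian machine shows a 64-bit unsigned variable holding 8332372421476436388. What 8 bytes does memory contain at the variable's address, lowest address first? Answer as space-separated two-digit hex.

8332372421476436388 in hexadecimal, padded to 64 bits, is 0x73A288920E5D49A4.
Split into bytes (most-significant first): 73 A2 88 92 0E 5D 49 A4.
Little-endian: lowest address holds the least-significant byte.
So at ascending addresses the bytes are A4 49 5D 0E 92 88 A2 73.

A4 49 5D 0E 92 88 A2 73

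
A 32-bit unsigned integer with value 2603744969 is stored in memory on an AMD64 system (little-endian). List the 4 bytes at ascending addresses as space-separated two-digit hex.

C9 FE 31 9B

2603744969 in hexadecimal, padded to 32 bits, is 0x9B31FEC9.
Split into bytes (most-significant first): 9B 31 FE C9.
Little-endian stores the least-significant byte at the lowest address.
So at ascending addresses the bytes are C9 FE 31 9B.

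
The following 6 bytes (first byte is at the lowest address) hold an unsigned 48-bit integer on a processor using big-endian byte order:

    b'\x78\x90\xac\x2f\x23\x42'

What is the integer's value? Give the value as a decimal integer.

132562759394114

In big-endian order the high byte comes first in memory.
The bytes are already most-significant first: 0x7890AC2F2342.
0x7890AC2F2342 = 132562759394114.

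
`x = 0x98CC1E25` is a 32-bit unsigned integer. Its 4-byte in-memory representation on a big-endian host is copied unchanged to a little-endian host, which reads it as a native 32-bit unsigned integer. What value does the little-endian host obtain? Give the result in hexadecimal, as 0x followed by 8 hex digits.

Stored big-endian, the bytes at ascending addresses are 98 CC 1E 25.
Read back as little-endian, the first byte is least significant, giving 0x251ECC98.

0x251ECC98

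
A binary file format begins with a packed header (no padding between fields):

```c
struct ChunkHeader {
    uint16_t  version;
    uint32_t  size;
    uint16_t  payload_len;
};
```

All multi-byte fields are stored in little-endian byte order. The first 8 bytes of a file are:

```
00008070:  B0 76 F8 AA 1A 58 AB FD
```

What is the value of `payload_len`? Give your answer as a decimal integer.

64939

`payload_len` follows `version` (2 B), `size` (4 B), so it starts at offset 2 + 4 = 6 and occupies 2 bytes.
Bytes at offsets 6..7: AB FD.
Little-endian stores the least-significant byte at the lowest address.
Reassemble most-significant byte first: FD AB → 0xFDAB.
0xFDAB = 64939.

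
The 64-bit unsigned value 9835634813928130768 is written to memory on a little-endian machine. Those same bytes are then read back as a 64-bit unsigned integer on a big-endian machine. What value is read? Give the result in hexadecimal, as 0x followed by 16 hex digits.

0xD0C8A678C0317F88

9835634813928130768 in 64-bit hexadecimal is 0x887F31C078A6C8D0.
Stored little-endian, the bytes at ascending addresses are D0 C8 A6 78 C0 31 7F 88.
Read back as big-endian, the last byte is least significant, giving 0xD0C8A678C0317F88.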